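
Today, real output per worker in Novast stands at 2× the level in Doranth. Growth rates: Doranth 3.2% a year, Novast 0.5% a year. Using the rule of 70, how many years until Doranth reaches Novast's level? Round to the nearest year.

around 26 years

The growth-rate gap is 3.2% − 0.5% = 2.7 percentage points.
So the ratio between them halves every 70/2.7 ≈ 25.93 years.
A 2× gap closes after 1 halving: 1 × 25.93 ≈ 26 years.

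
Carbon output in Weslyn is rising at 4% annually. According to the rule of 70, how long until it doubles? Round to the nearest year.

18 years

Doubling time ≈ 70 / 4 = 17.50 years.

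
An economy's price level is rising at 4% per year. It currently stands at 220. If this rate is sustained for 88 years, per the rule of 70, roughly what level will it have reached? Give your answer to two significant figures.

Doubling time ≈ 70/4 = 17.50 years.
88 years is 88/17.50 ≈ 5.03 doublings, a factor of 2^5.03 ≈ 32.67.
220 × 32.67 ≈ 7200.

≈ 7200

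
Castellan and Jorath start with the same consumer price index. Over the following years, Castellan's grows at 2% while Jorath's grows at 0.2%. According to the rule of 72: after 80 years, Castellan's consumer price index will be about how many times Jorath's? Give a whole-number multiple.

Only the 1.8-point difference matters.
72/1.8 ≈ 40.00 years per doubling of the ratio; 80 years gives 2.00 doublings, so ≈ 4×.

around 4 times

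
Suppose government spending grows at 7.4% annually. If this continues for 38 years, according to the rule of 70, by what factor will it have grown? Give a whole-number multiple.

about 16 times

At 7.4% one doubling takes ≈ 9.46 years; 38 years is 4 of them, so ×16.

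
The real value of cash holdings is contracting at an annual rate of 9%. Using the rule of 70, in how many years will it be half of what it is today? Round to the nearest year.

The rule works in reverse for decay: 70/9 ≈ 7.78 years to halve.

8 years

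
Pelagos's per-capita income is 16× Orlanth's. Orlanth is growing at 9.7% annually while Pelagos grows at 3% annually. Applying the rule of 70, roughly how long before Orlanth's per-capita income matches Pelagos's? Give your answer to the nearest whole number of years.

The growth-rate gap is 9.7% − 3% = 6.7 percentage points.
So the ratio between them halves every 70/6.7 ≈ 10.45 years.
A 16× gap closes after 4 halvings: 4 × 10.45 ≈ 42 years.

around 42 years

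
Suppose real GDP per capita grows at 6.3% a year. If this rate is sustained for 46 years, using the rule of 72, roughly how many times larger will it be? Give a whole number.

around 16 times

Doubling time ≈ 72/6.3 = 11.43 years.
46/11.43 ≈ 4 doublings, so about 2^4 = 16×.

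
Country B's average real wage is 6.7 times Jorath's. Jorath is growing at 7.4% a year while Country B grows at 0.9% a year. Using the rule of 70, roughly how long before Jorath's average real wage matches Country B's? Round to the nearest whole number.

about 30 years

The growth-rate gap is 7.4% − 0.9% = 6.5 percentage points.
So the ratio between them halves every 70/6.5 ≈ 10.77 years.
A 6.7 times gap takes log₂(6.7) ≈ 2.74 halvings to close: 2.74 × 10.77 ≈ 30 years.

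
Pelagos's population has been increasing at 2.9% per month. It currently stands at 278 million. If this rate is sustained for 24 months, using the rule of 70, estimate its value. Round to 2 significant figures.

It doubles every 70/2.9 ≈ 24.14 months, so 24 months is 0.99 doublings.
2^0.99 ≈ 1.99; 278 × 1.99 ≈ 550 million.

approximately 550 million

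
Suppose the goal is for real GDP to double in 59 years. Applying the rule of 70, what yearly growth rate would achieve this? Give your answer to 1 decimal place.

around 1.2%

70 / 59 ≈ 1.19, so about 1.2% per year.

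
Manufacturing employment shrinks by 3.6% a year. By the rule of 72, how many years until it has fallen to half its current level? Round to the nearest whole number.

Falling at 3.6%, it halves about every 72/3.6 = 20.00 years.

about 20 years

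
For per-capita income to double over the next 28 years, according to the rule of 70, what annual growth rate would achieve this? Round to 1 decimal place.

around 2.5%

70 / 28 ≈ 2.50, so about 2.5% annually.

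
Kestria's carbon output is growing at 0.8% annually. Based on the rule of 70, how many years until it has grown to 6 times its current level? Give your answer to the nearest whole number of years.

approximately 226 years

At 0.8% it doubles every 70/0.8 ≈ 87.50 years.
Reaching 6× takes log₂(6) ≈ 2.58 doublings.
2.58 × 87.50 ≈ 226 years.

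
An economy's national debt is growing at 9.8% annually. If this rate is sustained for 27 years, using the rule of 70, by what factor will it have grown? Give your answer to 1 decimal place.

Doubling time ≈ 70/9.8 = 7.14 years.
27 years / 7.14 ≈ 3.78 doublings → factor 2^3.78 ≈ 13.7.

≈ 13.7 times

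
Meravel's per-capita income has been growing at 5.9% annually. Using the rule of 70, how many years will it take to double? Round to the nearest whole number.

Doubling time ≈ 70 / 5.9 = 11.86 years.

12 years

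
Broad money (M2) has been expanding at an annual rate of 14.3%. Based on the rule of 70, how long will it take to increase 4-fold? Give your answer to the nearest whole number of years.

10 years

At 14.3% it doubles every 70/14.3 ≈ 4.90 years.
Getting to 4× needs 2 doublings: 2 × 4.90 ≈ 10 years.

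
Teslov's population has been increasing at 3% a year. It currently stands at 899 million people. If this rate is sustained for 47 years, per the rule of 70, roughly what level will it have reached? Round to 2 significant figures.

around 3600 million people

It doubles every 70/3 ≈ 23.33 years, so 47 years is 2.01 doublings.
2^2.01 ≈ 4.03; 899 × 4.03 ≈ 3600 million people.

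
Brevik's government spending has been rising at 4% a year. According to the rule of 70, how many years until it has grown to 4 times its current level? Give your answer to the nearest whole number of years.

One doubling takes 70/4 = 17.50 years.
4× is 2 doublings, so 2 × 17.50 ≈ 35 years.

roughly 35 years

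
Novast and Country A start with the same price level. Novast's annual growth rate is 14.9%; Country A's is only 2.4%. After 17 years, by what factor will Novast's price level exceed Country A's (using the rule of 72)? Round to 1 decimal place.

Rate gap = 14.9% − 2.4% = 12.5 points.
The ratio doubles every 72/12.5 ≈ 5.76 years.
17/5.76 ≈ 2.95 doublings → ratio ≈ 2^2.95 ≈ 7.7.

about 7.7 times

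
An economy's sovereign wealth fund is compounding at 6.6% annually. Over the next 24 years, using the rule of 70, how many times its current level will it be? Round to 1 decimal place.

around 4.8 times

Doubling time ≈ 70/6.6 = 10.61 years.
24 years / 10.61 ≈ 2.26 doublings → factor 2^2.26 ≈ 4.8.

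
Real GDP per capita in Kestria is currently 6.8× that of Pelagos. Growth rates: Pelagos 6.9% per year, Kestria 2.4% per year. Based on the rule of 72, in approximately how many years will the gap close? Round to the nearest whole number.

What matters is the difference: 4.5 pp.
Rule of 72 on the gap: the ratio halves every 72/4.5 ≈ 16.00 years.
A 6.8× gap takes log₂(6.8) ≈ 2.77 halvings to close: 2.77 × 16.00 ≈ 44 years.

≈ 44 years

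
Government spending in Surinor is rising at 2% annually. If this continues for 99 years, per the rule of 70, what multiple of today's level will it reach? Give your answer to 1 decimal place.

Doubling time ≈ 70/2 = 35.00 years.
99 years / 35.00 ≈ 2.83 doublings → factor 2^2.83 ≈ 7.1.

≈ 7.1 times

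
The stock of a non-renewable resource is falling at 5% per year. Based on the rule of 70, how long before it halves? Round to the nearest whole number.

14 years

The rule works in reverse for decay: 70/5 ≈ 14.00 years to halve.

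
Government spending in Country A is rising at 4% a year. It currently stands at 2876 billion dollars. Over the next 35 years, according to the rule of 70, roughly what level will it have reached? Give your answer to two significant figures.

about 12000 billion dollars

Doubling time ≈ 70/4 = 17.50 years.
35 years is 35/17.50 ≈ 2.00 doublings, a factor of 2^2.00 ≈ 4.00.
2876 × 4.00 ≈ 12000 billion dollars.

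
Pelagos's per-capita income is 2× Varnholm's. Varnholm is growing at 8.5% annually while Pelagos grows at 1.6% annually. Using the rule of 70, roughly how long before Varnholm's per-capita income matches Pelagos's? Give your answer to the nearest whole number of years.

roughly 10 years

What matters is the difference: 6.9 pp.
Rule of 70 on the gap: the ratio halves every 70/6.9 ≈ 10.14 years.
A 2× gap closes after 1 halving: 1 × 10.14 ≈ 10 years.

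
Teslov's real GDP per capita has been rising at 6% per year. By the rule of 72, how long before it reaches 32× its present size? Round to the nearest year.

At 6% it doubles every 72/6 ≈ 12.00 years.
32× is 5 doublings, so 5 × 12.00 ≈ 60 years.

60 years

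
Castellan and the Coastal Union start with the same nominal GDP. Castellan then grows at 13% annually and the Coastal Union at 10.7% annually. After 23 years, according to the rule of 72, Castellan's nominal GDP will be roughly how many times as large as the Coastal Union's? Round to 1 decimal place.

Rate gap = 13% − 10.7% = 2.3 points.
The ratio doubles every 72/2.3 ≈ 31.30 years.
23/31.30 ≈ 0.73 doublings → ratio ≈ 2^0.73 ≈ 1.7.

≈ 1.7 times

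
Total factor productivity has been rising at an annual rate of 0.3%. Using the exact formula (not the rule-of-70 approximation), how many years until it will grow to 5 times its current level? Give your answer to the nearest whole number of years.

t = ln(5) / ln(1 + 0.003) = 1.6094 / 0.002996 ≈ 537.18.
≈ 537 years.

537 years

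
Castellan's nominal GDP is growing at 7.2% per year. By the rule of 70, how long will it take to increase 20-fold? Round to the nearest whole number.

roughly 42 years

One doubling takes 70/7.2 = 9.72 years.
20× is log₂ 20 ≈ 4.32 doublings, so ≈ 4.32 × 9.72 = 42 years.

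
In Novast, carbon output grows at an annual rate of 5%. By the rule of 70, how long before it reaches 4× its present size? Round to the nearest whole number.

roughly 28 years

One doubling takes 70/5 = 14.00 years.
Getting to 4× needs 2 doublings: 2 × 14.00 ≈ 28 years.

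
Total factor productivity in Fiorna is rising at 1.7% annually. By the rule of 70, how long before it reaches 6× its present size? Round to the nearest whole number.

Doubling time ≈ 70/1.7 = 41.18 years.
6× is log₂ 6 ≈ 2.58 doublings, so ≈ 2.58 × 41.18 = 106 years.

roughly 106 years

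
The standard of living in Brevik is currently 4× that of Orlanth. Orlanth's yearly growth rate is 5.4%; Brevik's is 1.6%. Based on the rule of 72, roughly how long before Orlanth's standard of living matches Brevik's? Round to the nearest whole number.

approximately 38 years

Orlanth gains on Brevik at 5.4% − 1.6% = 3.8 points a year.
At that relative rate the gap halves every 72/3.8 ≈ 18.95 years.
A 4× gap closes after 2 halvings: 2 × 18.95 ≈ 38 years.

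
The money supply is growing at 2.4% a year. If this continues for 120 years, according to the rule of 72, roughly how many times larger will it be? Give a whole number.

72/2.4 ≈ 30.00 years per doubling.
120 years fits 4 doublings: 2^4 = 16.

around 16 times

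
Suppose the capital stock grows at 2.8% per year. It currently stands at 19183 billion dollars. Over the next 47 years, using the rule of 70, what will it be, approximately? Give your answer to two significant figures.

about 71000 billion dollars

It doubles every 70/2.8 ≈ 25.00 years, so 47 years is 1.88 doublings.
2^1.88 ≈ 3.68; 19183 × 3.68 ≈ 71000 billion dollars.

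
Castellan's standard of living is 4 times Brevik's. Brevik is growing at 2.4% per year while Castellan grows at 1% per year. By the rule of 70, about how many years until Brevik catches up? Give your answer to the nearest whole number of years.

approximately 100 years

The growth-rate gap is 2.4% − 1% = 1.4 percentage points.
So the ratio between them halves every 70/1.4 ≈ 50.00 years.
A 4 times gap closes after 2 halvings: 2 × 50.00 ≈ 100 years.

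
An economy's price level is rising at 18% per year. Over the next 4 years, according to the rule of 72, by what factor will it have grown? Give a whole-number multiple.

Doubling time ≈ 72/18 = 4.00 years.
4/4.00 ≈ 1 doubling, so about 2^1 = 2×.

approximately 2 times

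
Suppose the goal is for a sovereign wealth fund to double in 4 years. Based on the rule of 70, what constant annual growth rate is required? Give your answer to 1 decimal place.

around 17.5% a year

70 / 4 ≈ 17.50, so about 17.5% a year.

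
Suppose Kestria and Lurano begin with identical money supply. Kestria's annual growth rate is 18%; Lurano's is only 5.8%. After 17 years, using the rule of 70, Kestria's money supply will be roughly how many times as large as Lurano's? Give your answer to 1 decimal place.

≈ 7.8 times

Kestria pulls ahead at 12.2 pp per year, so the ratio doubles every 70/12.2 ≈ 5.74 years.
In 17 years that's 2.96 doublings: 2^2.96 ≈ 7.8.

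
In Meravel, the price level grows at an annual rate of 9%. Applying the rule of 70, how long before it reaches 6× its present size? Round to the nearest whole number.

around 20 years

Doubling time ≈ 70/9 = 7.78 years.
Reaching 6× takes log₂(6) ≈ 2.58 doublings.
2.58 × 7.78 ≈ 20 years.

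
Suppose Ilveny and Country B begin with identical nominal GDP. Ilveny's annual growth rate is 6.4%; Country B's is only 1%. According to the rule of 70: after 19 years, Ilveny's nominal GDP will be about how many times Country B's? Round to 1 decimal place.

Only the 5.4-point difference matters.
70/5.4 ≈ 12.96 years per doubling of the ratio; 19 years gives 1.47 doublings, so ≈ 2.8×.

around 2.8 times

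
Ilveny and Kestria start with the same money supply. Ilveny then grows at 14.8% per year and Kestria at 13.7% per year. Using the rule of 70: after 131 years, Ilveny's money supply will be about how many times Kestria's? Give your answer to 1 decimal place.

about 4.2 times

Rate gap = 14.8% − 13.7% = 1.1 points.
The ratio doubles every 70/1.1 ≈ 63.64 years.
131/63.64 ≈ 2.06 doublings → ratio ≈ 2^2.06 ≈ 4.2.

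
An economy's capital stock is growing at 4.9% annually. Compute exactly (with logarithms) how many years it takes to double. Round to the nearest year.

14 years

t = ln(2) / ln(1 + 0.049) = 0.6931 / 0.047837 ≈ 14.49.
≈ 14 years.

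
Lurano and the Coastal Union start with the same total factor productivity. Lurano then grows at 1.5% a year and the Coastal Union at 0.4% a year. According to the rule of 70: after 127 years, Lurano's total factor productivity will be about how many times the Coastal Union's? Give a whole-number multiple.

Rate gap = 1.5% − 0.4% = 1.1 points.
The ratio doubles every 70/1.1 ≈ 63.64 years.
127/63.64 ≈ 2.00 doublings → ratio ≈ 2^2.00 ≈ 4.

about 4 times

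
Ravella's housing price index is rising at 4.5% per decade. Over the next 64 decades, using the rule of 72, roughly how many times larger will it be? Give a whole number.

around 16 times

At 4.5% one doubling takes ≈ 16.00 decades; 64 decades is 4 of them, so ×16.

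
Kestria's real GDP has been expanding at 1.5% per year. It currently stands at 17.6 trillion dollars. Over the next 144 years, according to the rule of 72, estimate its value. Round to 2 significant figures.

It doubles every 72/1.5 ≈ 48.00 years, so 144 years is 3.00 doublings.
2^3.00 ≈ 8.00; 17.6 × 8.00 ≈ 140 trillion dollars.

approximately 140 trillion dollars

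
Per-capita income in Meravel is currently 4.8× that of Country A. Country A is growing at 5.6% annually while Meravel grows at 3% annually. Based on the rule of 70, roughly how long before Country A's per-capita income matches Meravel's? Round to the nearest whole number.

The growth-rate gap is 5.6% − 3% = 2.6 percentage points.
So the ratio between them halves every 70/2.6 ≈ 26.92 years.
A 4.8× gap takes log₂(4.8) ≈ 2.26 halvings to close: 2.26 × 26.92 ≈ 61 years.

about 61 years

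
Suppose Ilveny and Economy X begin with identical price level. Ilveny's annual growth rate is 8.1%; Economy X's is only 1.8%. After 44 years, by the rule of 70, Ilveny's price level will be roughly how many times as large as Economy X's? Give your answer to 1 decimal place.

roughly 15.6 times

Only the 6.3-point difference matters.
70/6.3 ≈ 11.11 years per doubling of the ratio; 44 years gives 3.96 doublings, so ≈ 15.6×.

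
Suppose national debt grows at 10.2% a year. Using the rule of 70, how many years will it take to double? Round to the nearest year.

7 years

70/10.2 ≈ 6.86, so it doubles roughly every 7 years.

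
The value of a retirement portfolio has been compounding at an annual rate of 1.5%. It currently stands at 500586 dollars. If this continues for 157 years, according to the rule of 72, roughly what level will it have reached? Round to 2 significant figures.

It doubles every 72/1.5 ≈ 48.00 years, so 157 years is 3.27 doublings.
2^3.27 ≈ 9.65; 500586 × 9.65 ≈ 4800000 dollars.

approximately 4800000 dollars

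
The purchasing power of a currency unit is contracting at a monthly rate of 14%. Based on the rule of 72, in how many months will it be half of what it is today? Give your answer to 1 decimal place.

about 5.1 months

The rule works in reverse for decay: 72/14 ≈ 5.14 months to halve.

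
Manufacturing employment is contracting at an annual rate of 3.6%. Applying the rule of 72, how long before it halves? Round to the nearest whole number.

The rule works in reverse for decay: 72/3.6 ≈ 20.00 years to halve.

20 years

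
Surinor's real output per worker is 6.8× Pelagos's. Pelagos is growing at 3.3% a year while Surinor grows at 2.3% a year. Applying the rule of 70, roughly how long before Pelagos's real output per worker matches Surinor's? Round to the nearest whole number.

around 194 years

Pelagos gains on Surinor at 3.3% − 2.3% = 1 point a year.
At that relative rate the gap halves every 70/1 ≈ 70.00 years.
A 6.8× gap takes log₂(6.8) ≈ 2.77 halvings to close: 2.77 × 70.00 ≈ 194 years.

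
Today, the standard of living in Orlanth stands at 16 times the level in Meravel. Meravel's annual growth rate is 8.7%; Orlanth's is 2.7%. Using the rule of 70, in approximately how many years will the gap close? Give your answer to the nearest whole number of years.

The growth-rate gap is 8.7% − 2.7% = 6 percentage points.
So the ratio between them halves every 70/6 ≈ 11.67 years.
A 16 times gap closes after 4 halvings: 4 × 11.67 ≈ 47 years.

47 years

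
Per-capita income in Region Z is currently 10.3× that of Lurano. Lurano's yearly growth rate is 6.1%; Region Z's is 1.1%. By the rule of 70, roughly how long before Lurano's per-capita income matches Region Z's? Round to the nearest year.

roughly 47 years

The growth-rate gap is 6.1% − 1.1% = 5 percentage points.
So the ratio between them halves every 70/5 ≈ 14.00 years.
A 10.3× gap takes log₂(10.3) ≈ 3.36 halvings to close: 3.36 × 14.00 ≈ 47 years.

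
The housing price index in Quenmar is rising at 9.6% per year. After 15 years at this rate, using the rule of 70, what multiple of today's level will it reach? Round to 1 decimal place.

about 4.2 times

Doubles every ≈ 7.29 years (70/9.6).
15 years is 2.06 doublings; 2^2.06 ≈ 4.2×.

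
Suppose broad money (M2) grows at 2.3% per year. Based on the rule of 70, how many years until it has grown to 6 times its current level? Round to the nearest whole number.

79 years

At 2.3% it doubles every 70/2.3 ≈ 30.43 years.
6× is log₂ 6 ≈ 2.58 doublings, so ≈ 2.58 × 30.43 = 79 years.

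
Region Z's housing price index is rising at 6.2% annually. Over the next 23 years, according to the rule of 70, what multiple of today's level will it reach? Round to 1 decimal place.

Doubling time ≈ 70/6.2 = 11.29 years.
23 years / 11.29 ≈ 2.04 doublings → factor 2^2.04 ≈ 4.1.

≈ 4.1 times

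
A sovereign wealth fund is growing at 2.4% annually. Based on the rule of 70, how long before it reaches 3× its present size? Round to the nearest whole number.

≈ 46 years

At 2.4% it doubles every 70/2.4 ≈ 29.17 years.
Reaching 3× takes log₂(3) ≈ 1.58 doublings.
1.58 × 29.17 ≈ 46 years.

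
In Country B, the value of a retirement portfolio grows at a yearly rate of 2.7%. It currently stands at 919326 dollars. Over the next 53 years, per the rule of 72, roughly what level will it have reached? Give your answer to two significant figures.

3600000 dollars

Doubling time ≈ 72/2.7 = 26.67 years.
53 years is 53/26.67 ≈ 1.99 doublings, a factor of 2^1.99 ≈ 3.97.
919326 × 3.97 ≈ 3600000 dollars.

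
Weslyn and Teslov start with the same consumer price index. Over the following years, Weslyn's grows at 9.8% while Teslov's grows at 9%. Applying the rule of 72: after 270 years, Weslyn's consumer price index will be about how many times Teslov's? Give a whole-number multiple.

Weslyn pulls ahead at 0.8 pp per year, so the ratio doubles every 72/0.8 ≈ 90.00 years.
In 270 years that's 3.00 doublings: 2^3.00 ≈ 8.

about 8 times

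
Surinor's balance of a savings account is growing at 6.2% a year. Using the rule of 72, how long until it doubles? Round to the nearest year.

At 6.2%, doubling takes about 72/6.2 = 11.61 years.

approximately 12 years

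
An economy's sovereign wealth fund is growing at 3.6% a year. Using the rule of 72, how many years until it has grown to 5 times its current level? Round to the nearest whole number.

about 46 years

Doubling time ≈ 72/3.6 = 20.00 years.
Reaching 5× takes log₂(5) ≈ 2.32 doublings.
2.32 × 20.00 ≈ 46 years.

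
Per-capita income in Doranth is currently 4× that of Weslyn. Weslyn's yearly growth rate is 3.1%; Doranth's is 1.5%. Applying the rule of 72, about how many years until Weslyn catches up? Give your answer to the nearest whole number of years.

about 90 years

The growth-rate gap is 3.1% − 1.5% = 1.6 percentage points.
So the ratio between them halves every 72/1.6 ≈ 45.00 years.
A 4× gap closes after 2 halvings: 2 × 45.00 ≈ 90 years.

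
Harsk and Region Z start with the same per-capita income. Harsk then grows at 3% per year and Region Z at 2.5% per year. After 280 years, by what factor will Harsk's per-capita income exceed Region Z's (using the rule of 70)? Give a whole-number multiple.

Only the 0.5-point difference matters.
70/0.5 ≈ 140.00 years per doubling of the ratio; 280 years gives 2.00 doublings, so ≈ 4×.

about 4 times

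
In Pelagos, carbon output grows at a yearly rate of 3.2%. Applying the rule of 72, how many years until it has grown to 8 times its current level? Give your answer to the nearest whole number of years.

roughly 68 years

One doubling takes 72/3.2 = 22.50 years.
8× is 3 doublings, so 3 × 22.50 ≈ 68 years.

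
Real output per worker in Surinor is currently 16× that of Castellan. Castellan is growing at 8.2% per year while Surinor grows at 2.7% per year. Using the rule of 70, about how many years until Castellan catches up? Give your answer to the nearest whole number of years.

roughly 51 years

The growth-rate gap is 8.2% − 2.7% = 5.5 percentage points.
So the ratio between them halves every 70/5.5 ≈ 12.73 years.
A 16× gap closes after 4 halvings: 4 × 12.73 ≈ 51 years.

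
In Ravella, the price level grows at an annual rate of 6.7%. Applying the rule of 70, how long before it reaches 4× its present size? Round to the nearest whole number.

One doubling takes 70/6.7 = 10.45 years.
4× is 2 doublings, so 2 × 10.45 ≈ 21 years.

approximately 21 years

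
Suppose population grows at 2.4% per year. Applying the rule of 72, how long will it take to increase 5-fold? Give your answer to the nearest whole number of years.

At 2.4% it doubles every 72/2.4 ≈ 30.00 years.
5× is log₂ 5 ≈ 2.32 doublings, so ≈ 2.32 × 30.00 = 70 years.

about 70 years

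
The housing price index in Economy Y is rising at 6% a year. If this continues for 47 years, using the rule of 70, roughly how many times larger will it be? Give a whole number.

approximately 16 times

At 6% one doubling takes ≈ 11.67 years; 47 years is 4 of them, so ×16.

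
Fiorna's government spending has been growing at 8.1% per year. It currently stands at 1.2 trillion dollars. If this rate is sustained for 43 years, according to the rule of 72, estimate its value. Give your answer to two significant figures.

Doubling time ≈ 72/8.1 = 8.89 years.
43 years is 43/8.89 ≈ 4.84 doublings, a factor of 2^4.84 ≈ 28.64.
1.2 × 28.64 ≈ 34 trillion dollars.

34 trillion dollars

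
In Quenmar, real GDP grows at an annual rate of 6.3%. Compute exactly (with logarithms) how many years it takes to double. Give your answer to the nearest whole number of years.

11 years

t = ln(2) / ln(1 + 0.063) = 0.6931 / 0.061095 ≈ 11.34.
≈ 11 years.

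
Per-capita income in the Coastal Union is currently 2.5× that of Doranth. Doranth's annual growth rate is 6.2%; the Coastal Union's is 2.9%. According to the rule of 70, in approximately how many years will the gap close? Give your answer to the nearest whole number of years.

The growth-rate gap is 6.2% − 2.9% = 3.3 percentage points.
So the ratio between them halves every 70/3.3 ≈ 21.21 years.
A 2.5× gap takes log₂(2.5) ≈ 1.32 halvings to close: 1.32 × 21.21 ≈ 28 years.

28 years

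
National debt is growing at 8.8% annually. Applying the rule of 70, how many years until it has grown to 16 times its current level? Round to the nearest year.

One doubling takes 70/8.8 = 7.95 years.
16 = 2^4, so 4 doublings → 32 years.

≈ 32 years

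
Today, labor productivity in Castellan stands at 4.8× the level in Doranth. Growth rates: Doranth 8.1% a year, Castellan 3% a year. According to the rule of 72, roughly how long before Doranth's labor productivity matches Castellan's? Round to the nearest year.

The growth-rate gap is 8.1% − 3% = 5.1 percentage points.
So the ratio between them halves every 72/5.1 ≈ 14.12 years.
A 4.8× gap takes log₂(4.8) ≈ 2.26 halvings to close: 2.26 × 14.12 ≈ 32 years.

roughly 32 years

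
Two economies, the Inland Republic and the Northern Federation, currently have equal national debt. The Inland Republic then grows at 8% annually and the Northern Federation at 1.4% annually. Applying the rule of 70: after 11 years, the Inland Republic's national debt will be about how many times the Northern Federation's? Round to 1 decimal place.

the Inland Republic pulls ahead at 6.6 pp per year, so the ratio doubles every 70/6.6 ≈ 10.61 years.
In 11 years that's 1.04 doublings: 2^1.04 ≈ 2.1.

approximately 2.1 times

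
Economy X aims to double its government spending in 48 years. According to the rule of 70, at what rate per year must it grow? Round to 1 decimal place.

about 1.5%

70 / 48 ≈ 1.46, so about 1.5% per year.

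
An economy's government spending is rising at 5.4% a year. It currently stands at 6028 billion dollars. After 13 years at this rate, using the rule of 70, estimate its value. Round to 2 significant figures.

It doubles every 70/5.4 ≈ 12.96 years, so 13 years is 1.00 doublings.
2^1.00 ≈ 2.00; 6028 × 2.00 ≈ 12000 billion dollars.

around 12000 billion dollars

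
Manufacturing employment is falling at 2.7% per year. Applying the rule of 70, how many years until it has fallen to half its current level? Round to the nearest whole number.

≈ 26 years

Halving time ≈ 70 / 2.7 = 25.93 → 26 years.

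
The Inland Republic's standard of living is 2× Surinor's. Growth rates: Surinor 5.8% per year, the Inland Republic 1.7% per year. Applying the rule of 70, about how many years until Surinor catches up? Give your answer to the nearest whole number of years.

The growth-rate gap is 5.8% − 1.7% = 4.1 percentage points.
So the ratio between them halves every 70/4.1 ≈ 17.07 years.
A 2× gap closes after 1 halving: 1 × 17.07 ≈ 17 years.

around 17 years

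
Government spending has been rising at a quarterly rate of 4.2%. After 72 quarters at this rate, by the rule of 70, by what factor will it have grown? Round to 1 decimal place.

20.0 times

Doubles every ≈ 16.67 quarters (70/4.2).
72 quarters is 4.32 doublings; 2^4.32 ≈ 20.0×.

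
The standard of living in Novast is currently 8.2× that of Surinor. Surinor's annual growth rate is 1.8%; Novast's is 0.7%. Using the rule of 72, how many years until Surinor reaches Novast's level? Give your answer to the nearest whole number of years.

Surinor gains on Novast at 1.8% − 0.7% = 1.1 points a year.
At that relative rate the gap halves every 72/1.1 ≈ 65.45 years.
An 8.2× gap takes log₂(8.2) ≈ 3.04 halvings to close: 3.04 × 65.45 ≈ 199 years.

≈ 199 years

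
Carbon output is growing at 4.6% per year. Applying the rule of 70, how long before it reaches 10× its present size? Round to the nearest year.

around 51 years

At 4.6% it doubles every 70/4.6 ≈ 15.22 years.
Reaching 10× takes log₂(10) ≈ 3.32 doublings.
3.32 × 15.22 ≈ 51 years.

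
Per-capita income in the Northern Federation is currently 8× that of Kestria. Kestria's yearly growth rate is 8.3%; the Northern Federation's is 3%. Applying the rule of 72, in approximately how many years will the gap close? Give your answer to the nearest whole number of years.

What matters is the difference: 5.3 pp.
Rule of 72 on the gap: the ratio halves every 72/5.3 ≈ 13.58 years.
An 8× gap closes after 3 halvings: 3 × 13.58 ≈ 41 years.

approximately 41 years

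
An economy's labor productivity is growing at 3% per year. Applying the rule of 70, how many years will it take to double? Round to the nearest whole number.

approximately 23 years

70/3 ≈ 23.33, so it doubles roughly every 23 years.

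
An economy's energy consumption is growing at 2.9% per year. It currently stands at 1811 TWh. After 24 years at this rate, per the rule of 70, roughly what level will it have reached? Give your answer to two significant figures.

Doubling time ≈ 70/2.9 = 24.14 years.
24 years is 24/24.14 ≈ 0.99 doublings, a factor of 2^0.99 ≈ 1.99.
1811 × 1.99 ≈ 3600 TWh.

roughly 3600 TWh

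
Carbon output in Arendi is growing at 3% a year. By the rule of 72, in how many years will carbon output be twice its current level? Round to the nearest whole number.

≈ 24 years

At 3%, doubling takes about 72/3 = 24.00 years.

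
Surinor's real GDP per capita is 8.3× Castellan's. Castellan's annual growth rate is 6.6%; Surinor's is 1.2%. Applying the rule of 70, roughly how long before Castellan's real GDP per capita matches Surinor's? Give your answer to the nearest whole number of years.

Castellan gains on Surinor at 6.6% − 1.2% = 5.4 points a year.
At that relative rate the gap halves every 70/5.4 ≈ 12.96 years.
An 8.3× gap takes log₂(8.3) ≈ 3.05 halvings to close: 3.05 × 12.96 ≈ 40 years.

approximately 40 years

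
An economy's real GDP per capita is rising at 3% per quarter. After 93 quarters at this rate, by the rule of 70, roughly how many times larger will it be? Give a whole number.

70/3 ≈ 23.33 quarters per doubling.
93 quarters fits 4 doublings: 2^4 = 16.

16 times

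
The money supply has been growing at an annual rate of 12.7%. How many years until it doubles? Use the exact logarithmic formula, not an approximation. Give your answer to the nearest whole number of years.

6 years

t = ln(2) / ln(1 + 0.127) = 0.6931 / 0.119559 ≈ 5.80.
≈ 6 years.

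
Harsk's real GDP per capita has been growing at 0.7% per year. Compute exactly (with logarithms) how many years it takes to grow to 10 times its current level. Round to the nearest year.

t = ln(10) / ln(1 + 0.007) = 2.3026 / 0.006976 ≈ 330.07.
≈ 330 years.

330 years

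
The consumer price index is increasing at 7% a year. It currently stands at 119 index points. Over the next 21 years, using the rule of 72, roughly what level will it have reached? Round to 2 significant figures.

It doubles every 72/7 ≈ 10.29 years, so 21 years is 2.04 doublings.
2^2.04 ≈ 4.11; 119 × 4.11 ≈ 490 index points.

approximately 490 index points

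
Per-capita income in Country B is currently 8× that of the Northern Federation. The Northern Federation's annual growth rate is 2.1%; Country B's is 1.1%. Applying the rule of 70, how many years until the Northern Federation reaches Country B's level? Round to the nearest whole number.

What matters is the difference: 1 pp.
Rule of 70 on the gap: the ratio halves every 70/1 ≈ 70.00 years.
An 8× gap closes after 3 halvings: 3 × 70.00 ≈ 210 years.

≈ 210 years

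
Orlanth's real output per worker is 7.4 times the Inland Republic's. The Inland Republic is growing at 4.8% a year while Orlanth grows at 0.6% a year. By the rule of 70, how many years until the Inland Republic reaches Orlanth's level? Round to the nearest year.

approximately 48 years

What matters is the difference: 4.2 pp.
Rule of 70 on the gap: the ratio halves every 70/4.2 ≈ 16.67 years.
A 7.4 times gap takes log₂(7.4) ≈ 2.89 halvings to close: 2.89 × 16.67 ≈ 48 years.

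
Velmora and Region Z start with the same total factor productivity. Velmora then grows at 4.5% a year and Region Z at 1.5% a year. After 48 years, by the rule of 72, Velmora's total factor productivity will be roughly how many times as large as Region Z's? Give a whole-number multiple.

Rate gap = 4.5% − 1.5% = 3 points.
The ratio doubles every 72/3 ≈ 24.00 years.
48/24.00 ≈ 2.00 doublings → ratio ≈ 2^2.00 ≈ 4.

4 times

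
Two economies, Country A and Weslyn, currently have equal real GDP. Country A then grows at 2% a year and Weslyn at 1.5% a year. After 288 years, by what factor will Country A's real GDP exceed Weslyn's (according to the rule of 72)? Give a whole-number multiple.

Country A pulls ahead at 0.5 pp per year, so the ratio doubles every 72/0.5 ≈ 144.00 years.
In 288 years that's 2.00 doublings: 2^2.00 ≈ 4.

about 4 times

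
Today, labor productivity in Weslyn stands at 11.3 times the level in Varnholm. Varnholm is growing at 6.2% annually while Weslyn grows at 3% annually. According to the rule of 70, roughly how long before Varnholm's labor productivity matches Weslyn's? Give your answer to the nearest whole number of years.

roughly 77 years

Varnholm gains on Weslyn at 6.2% − 3% = 3.2 points a year.
At that relative rate the gap halves every 70/3.2 ≈ 21.88 years.
An 11.3 times gap takes log₂(11.3) ≈ 3.50 halvings to close: 3.50 × 21.88 ≈ 77 years.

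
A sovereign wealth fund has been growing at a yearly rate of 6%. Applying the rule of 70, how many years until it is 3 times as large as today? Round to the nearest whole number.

approximately 18 years

One doubling takes 70/6 = 11.67 years.
3× is log₂ 3 ≈ 1.58 doublings, so ≈ 1.58 × 11.67 = 18 years.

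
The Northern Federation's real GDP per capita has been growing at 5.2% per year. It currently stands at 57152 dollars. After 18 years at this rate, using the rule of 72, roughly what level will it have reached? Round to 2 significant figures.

It doubles every 72/5.2 ≈ 13.85 years, so 18 years is 1.30 doublings.
2^1.30 ≈ 2.46; 57152 × 2.46 ≈ 140000 dollars.

140000 dollars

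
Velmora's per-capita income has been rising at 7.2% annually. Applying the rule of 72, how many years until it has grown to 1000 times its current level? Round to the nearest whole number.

100 years

At 7.2% it doubles every 72/7.2 ≈ 10.00 years.
1000× is log₂ 1000 ≈ 9.97 doublings, so ≈ 9.97 × 10.00 = 100 years.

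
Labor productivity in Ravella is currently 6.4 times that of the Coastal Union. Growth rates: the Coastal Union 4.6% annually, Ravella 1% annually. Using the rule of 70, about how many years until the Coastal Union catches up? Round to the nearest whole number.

the Coastal Union gains on Ravella at 4.6% − 1% = 3.6 points a year.
At that relative rate the gap halves every 70/3.6 ≈ 19.44 years.
A 6.4 times gap takes log₂(6.4) ≈ 2.68 halvings to close: 2.68 × 19.44 ≈ 52 years.

about 52 years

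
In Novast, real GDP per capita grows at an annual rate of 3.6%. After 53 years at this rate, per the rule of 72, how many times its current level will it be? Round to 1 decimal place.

Doubling time ≈ 72/3.6 = 20.00 years.
53 years / 20.00 ≈ 2.65 doublings → factor 2^2.65 ≈ 6.3.

around 6.3 times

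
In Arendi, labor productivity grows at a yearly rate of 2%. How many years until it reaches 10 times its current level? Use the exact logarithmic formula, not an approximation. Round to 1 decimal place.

t = ln(10) / ln(1 + 0.02) = 2.3026 / 0.019803 ≈ 116.28.

116.3 years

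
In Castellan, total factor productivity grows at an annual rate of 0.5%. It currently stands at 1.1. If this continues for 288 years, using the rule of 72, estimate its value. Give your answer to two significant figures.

roughly 4.4

It doubles every 72/0.5 ≈ 144.00 years, so 288 years is 2.00 doublings.
2^2.00 ≈ 4.00; 1.1 × 4.00 ≈ 4.4.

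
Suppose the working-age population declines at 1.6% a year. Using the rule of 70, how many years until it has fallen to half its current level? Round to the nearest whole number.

about 44 years

Halving time ≈ 70 / 1.6 = 43.75 → 44 years.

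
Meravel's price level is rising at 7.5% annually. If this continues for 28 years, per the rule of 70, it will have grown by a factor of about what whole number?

roughly 8 times

Doubling time ≈ 70/7.5 = 9.33 years.
28/9.33 ≈ 3 doublings, so about 2^3 = 8×.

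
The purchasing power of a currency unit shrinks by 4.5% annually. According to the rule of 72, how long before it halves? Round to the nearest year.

≈ 16 years

Falling at 4.5%, it halves about every 72/4.5 = 16.00 years.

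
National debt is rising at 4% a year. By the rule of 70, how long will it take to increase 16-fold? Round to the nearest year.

Doubling time ≈ 70/4 = 17.50 years.
16 = 2^4, so 4 doublings → 70 years.

around 70 years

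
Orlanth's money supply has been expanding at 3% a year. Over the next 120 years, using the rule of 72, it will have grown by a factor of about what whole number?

about 32 times

Doubling time ≈ 72/3 = 24.00 years.
120/24.00 ≈ 5 doublings, so about 2^5 = 32×.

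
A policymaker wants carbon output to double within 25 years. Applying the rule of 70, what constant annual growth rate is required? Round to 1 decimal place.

70 / 25 ≈ 2.80, so about 2.8% a year.

about 2.8%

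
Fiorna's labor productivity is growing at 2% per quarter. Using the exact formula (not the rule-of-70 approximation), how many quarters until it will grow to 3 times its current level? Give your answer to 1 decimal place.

t = ln(3) / ln(1 + 0.02) = 1.0986 / 0.019803 ≈ 55.48.

55.5 quarters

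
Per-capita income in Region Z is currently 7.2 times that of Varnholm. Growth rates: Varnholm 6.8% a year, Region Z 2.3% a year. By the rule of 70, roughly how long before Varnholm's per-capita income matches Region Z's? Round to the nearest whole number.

Varnholm gains on Region Z at 6.8% − 2.3% = 4.5 points a year.
At that relative rate the gap halves every 70/4.5 ≈ 15.56 years.
A 7.2 times gap takes log₂(7.2) ≈ 2.85 halvings to close: 2.85 × 15.56 ≈ 44 years.

≈ 44 years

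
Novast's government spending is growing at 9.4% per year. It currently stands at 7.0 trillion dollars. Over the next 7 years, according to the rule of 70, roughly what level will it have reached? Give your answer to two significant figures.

around 13 trillion dollars

It doubles every 70/9.4 ≈ 7.45 years, so 7 years is 0.94 doublings.
2^0.94 ≈ 1.92; 7.0 × 1.92 ≈ 13 trillion dollars.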